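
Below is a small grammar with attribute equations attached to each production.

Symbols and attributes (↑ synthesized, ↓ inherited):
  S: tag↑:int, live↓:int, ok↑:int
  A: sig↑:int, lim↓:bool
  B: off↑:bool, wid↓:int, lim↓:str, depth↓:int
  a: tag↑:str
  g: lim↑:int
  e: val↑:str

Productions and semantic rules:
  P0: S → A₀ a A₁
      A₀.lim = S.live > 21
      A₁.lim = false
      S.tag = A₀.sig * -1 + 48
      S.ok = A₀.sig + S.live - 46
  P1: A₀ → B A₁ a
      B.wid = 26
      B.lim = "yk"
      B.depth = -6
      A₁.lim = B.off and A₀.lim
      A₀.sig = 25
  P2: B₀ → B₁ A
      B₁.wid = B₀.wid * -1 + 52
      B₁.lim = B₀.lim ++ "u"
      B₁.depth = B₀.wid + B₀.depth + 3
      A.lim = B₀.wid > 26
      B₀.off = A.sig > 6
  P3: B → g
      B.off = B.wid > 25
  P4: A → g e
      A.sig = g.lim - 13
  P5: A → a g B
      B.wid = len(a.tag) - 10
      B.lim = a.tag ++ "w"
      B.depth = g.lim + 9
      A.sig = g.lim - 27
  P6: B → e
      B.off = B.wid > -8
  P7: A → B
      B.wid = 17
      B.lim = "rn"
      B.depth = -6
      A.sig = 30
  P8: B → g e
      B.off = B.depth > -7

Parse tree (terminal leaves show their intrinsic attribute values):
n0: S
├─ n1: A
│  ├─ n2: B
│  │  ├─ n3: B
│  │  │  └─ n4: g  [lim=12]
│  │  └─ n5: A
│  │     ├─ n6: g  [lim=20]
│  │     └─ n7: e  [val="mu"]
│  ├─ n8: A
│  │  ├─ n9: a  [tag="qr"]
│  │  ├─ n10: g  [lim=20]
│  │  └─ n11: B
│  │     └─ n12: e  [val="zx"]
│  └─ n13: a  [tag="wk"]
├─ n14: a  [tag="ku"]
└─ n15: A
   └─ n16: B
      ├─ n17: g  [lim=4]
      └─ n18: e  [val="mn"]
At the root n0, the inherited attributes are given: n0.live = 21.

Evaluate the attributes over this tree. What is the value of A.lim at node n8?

false

1. n0.live = 21  [given at root]
2. n1.lim = false  [S.live > 21]
3. n2.wid = 26  [26]
4. n2.lim = "yk"  ["yk"]
5. n2.depth = -6  [-6]
6. n3.wid = 26  [B₀.wid * -1 + 52]
7. n3.lim = "yku"  [B₀.lim ++ "u"]
8. n3.depth = 23  [B₀.wid + B₀.depth + 3]
9. n4.lim = 12  [terminal]
10. n3.off = true  [B.wid > 25]
11. n5.lim = false  [B₀.wid > 26]
12. n6.lim = 20  [terminal]
13. n7.val = "mu"  [terminal]
14. n5.sig = 7  [g.lim - 13]
15. n2.off = true  [A.sig > 6]
16. n8.lim = false  [B.off and A₀.lim]
17. n9.tag = "qr"  [terminal]
18. n10.lim = 20  [terminal]
19. n11.wid = -8  [len(a.tag) - 10]
20. n11.lim = "qrw"  [a.tag ++ "w"]
21. n11.depth = 29  [g.lim + 9]
22. n12.val = "zx"  [terminal]
23. n11.off = false  [B.wid > -8]
24. n8.sig = -7  [g.lim - 27]
25. n13.tag = "wk"  [terminal]
26. n1.sig = 25  [25]
27. n14.tag = "ku"  [terminal]
28. n15.lim = false  [false]
29. n16.wid = 17  [17]
30. n16.lim = "rn"  ["rn"]
31. n16.depth = -6  [-6]
32. n17.lim = 4  [terminal]
33. n18.val = "mn"  [terminal]
34. n16.off = true  [B.depth > -7]
35. n15.sig = 30  [30]
36. n0.tag = 23  [A₀.sig * -1 + 48]
37. n0.ok = 0  [A₀.sig + S.live - 46]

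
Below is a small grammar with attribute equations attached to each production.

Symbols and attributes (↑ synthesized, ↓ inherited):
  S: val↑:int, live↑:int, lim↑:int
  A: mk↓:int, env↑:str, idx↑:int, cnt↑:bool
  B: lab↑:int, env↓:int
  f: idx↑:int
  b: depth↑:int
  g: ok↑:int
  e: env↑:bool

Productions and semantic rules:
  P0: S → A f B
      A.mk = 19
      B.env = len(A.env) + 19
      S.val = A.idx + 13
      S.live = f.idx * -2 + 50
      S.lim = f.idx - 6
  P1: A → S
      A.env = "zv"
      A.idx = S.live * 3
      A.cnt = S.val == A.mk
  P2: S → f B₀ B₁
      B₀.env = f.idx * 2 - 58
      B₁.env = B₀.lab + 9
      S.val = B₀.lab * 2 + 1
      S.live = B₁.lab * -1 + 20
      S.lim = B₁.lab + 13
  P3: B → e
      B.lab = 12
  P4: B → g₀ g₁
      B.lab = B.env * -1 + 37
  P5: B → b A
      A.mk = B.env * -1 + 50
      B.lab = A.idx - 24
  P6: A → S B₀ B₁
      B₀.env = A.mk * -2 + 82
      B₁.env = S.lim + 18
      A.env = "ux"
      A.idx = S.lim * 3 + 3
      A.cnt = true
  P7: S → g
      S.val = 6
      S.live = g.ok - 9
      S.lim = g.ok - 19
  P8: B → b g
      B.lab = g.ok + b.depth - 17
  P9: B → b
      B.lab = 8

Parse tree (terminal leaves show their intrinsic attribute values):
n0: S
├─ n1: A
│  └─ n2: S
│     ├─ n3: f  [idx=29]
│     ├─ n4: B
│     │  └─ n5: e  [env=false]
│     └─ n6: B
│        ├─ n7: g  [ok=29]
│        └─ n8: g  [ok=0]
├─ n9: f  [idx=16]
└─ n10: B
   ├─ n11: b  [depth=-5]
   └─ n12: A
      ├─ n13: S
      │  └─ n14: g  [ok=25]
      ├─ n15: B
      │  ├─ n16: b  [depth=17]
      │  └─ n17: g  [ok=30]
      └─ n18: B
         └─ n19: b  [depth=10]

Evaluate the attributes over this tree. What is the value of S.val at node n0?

25

1. n1.mk = 19  [19]
2. n3.idx = 29  [terminal]
3. n4.env = 0  [f.idx * 2 - 58]
4. n5.env = false  [terminal]
5. n4.lab = 12  [12]
6. n6.env = 21  [B₀.lab + 9]
7. n7.ok = 29  [terminal]
8. n8.ok = 0  [terminal]
9. n6.lab = 16  [B.env * -1 + 37]
10. n2.val = 25  [B₀.lab * 2 + 1]
11. n2.live = 4  [B₁.lab * -1 + 20]
12. n2.lim = 29  [B₁.lab + 13]
13. n1.env = "zv"  ["zv"]
14. n1.idx = 12  [S.live * 3]
15. n1.cnt = false  [S.val == A.mk]
16. n9.idx = 16  [terminal]
17. n10.env = 21  [len(A.env) + 19]
18. n11.depth = -5  [terminal]
19. n12.mk = 29  [B.env * -1 + 50]
20. n14.ok = 25  [terminal]
21. n13.val = 6  [6]
22. n13.live = 16  [g.ok - 9]
23. n13.lim = 6  [g.ok - 19]
24. n15.env = 24  [A.mk * -2 + 82]
25. n16.depth = 17  [terminal]
26. n17.ok = 30  [terminal]
27. n15.lab = 30  [g.ok + b.depth - 17]
28. n18.env = 24  [S.lim + 18]
29. n19.depth = 10  [terminal]
30. n18.lab = 8  [8]
31. n12.env = "ux"  ["ux"]
32. n12.idx = 21  [S.lim * 3 + 3]
33. n12.cnt = true  [true]
34. n10.lab = -3  [A.idx - 24]
35. n0.val = 25  [A.idx + 13]
36. n0.live = 18  [f.idx * -2 + 50]
37. n0.lim = 10  [f.idx - 6]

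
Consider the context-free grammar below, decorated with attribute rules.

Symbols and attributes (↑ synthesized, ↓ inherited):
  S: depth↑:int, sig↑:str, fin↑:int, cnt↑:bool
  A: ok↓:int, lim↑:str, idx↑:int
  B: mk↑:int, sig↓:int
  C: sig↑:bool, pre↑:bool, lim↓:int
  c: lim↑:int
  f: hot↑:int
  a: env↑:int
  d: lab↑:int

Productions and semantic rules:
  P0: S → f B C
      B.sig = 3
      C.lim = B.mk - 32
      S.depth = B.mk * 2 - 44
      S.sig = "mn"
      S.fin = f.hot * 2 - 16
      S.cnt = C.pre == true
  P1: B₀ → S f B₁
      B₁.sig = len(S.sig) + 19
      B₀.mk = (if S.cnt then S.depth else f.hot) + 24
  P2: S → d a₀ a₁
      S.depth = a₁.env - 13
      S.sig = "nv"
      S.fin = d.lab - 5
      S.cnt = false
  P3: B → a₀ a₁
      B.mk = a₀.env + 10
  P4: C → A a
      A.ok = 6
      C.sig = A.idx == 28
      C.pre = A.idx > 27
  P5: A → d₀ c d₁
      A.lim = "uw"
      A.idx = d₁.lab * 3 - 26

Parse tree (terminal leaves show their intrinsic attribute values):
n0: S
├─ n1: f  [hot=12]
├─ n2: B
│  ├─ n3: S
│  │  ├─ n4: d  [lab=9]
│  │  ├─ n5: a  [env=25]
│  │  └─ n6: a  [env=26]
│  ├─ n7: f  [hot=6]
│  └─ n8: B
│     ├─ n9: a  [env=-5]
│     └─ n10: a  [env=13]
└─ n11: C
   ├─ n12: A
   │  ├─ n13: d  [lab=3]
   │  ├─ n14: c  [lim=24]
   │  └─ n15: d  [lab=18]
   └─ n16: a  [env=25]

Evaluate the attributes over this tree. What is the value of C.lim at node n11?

-2

1. n1.hot = 12  [terminal]
2. n2.sig = 3  [3]
3. n4.lab = 9  [terminal]
4. n5.env = 25  [terminal]
5. n6.env = 26  [terminal]
6. n3.depth = 13  [a₁.env - 13]
7. n3.sig = "nv"  ["nv"]
8. n3.fin = 4  [d.lab - 5]
9. n3.cnt = false  [false]
10. n7.hot = 6  [terminal]
11. n8.sig = 21  [len(S.sig) + 19]
12. n9.env = -5  [terminal]
13. n10.env = 13  [terminal]
14. n8.mk = 5  [a₀.env + 10]
15. n2.mk = 30  [(if S.cnt then S.depth else f.hot) + 24]
16. n11.lim = -2  [B.mk - 32]
17. n12.ok = 6  [6]
18. n13.lab = 3  [terminal]
19. n14.lim = 24  [terminal]
20. n15.lab = 18  [terminal]
21. n12.lim = "uw"  ["uw"]
22. n12.idx = 28  [d₁.lab * 3 - 26]
23. n16.env = 25  [terminal]
24. n11.sig = true  [A.idx == 28]
25. n11.pre = true  [A.idx > 27]
26. n0.depth = 16  [B.mk * 2 - 44]
27. n0.sig = "mn"  ["mn"]
28. n0.fin = 8  [f.hot * 2 - 16]
29. n0.cnt = true  [C.pre == true]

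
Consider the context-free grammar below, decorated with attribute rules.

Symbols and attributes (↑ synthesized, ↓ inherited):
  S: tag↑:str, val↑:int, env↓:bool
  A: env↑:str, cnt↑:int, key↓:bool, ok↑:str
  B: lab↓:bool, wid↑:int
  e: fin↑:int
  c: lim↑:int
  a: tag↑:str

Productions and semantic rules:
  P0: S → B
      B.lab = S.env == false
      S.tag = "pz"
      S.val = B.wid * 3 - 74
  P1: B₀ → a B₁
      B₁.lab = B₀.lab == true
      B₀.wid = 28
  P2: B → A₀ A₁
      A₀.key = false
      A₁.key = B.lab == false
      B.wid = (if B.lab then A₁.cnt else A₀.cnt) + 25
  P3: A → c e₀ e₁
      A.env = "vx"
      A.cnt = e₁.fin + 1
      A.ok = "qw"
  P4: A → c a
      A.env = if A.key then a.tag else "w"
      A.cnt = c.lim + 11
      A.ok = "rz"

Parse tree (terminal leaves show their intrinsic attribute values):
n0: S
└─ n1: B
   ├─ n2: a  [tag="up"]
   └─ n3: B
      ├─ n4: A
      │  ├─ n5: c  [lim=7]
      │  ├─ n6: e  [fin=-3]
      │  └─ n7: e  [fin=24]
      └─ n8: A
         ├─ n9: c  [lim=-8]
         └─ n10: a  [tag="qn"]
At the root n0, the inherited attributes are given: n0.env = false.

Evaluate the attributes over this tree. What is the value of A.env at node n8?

"w"

1. n0.env = false  [given at root]
2. n1.lab = true  [S.env == false]
3. n2.tag = "up"  [terminal]
4. n3.lab = true  [B₀.lab == true]
5. n4.key = false  [false]
6. n5.lim = 7  [terminal]
7. n6.fin = -3  [terminal]
8. n7.fin = 24  [terminal]
9. n4.env = "vx"  ["vx"]
10. n4.cnt = 25  [e₁.fin + 1]
11. n4.ok = "qw"  ["qw"]
12. n8.key = false  [B.lab == false]
13. n9.lim = -8  [terminal]
14. n10.tag = "qn"  [terminal]
15. n8.env = "w"  [if A.key then a.tag else "w"]
16. n8.cnt = 3  [c.lim + 11]
17. n8.ok = "rz"  ["rz"]
18. n3.wid = 28  [(if B.lab then A₁.cnt else A₀.cnt) + 25]
19. n1.wid = 28  [28]
20. n0.tag = "pz"  ["pz"]
21. n0.val = 10  [B.wid * 3 - 74]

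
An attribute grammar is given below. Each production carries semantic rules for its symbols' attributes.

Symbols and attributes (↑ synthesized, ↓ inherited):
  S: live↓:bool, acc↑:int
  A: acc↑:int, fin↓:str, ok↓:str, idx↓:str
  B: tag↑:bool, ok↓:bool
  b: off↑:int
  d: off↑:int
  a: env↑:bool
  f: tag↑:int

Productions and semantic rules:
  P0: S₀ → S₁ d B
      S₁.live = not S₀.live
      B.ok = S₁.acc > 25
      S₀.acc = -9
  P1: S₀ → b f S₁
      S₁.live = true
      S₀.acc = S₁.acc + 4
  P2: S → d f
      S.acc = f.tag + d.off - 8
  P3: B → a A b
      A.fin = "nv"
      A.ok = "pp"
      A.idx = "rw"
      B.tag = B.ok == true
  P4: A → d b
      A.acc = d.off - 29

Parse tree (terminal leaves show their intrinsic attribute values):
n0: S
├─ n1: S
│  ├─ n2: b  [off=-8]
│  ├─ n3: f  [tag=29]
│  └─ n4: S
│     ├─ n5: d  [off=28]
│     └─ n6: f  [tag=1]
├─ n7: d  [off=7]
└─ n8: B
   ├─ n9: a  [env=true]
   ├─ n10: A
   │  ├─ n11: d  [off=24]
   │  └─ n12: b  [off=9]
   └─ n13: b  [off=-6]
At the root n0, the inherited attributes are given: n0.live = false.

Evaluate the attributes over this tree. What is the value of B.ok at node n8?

1. n0.live = false  [given at root]
2. n1.live = true  [not S₀.live]
3. n2.off = -8  [terminal]
4. n3.tag = 29  [terminal]
5. n4.live = true  [true]
6. n5.off = 28  [terminal]
7. n6.tag = 1  [terminal]
8. n4.acc = 21  [f.tag + d.off - 8]
9. n1.acc = 25  [S₁.acc + 4]
10. n7.off = 7  [terminal]
11. n8.ok = false  [S₁.acc > 25]
12. n9.env = true  [terminal]
13. n10.fin = "nv"  ["nv"]
14. n10.ok = "pp"  ["pp"]
15. n10.idx = "rw"  ["rw"]
16. n11.off = 24  [terminal]
17. n12.off = 9  [terminal]
18. n10.acc = -5  [d.off - 29]
19. n13.off = -6  [terminal]
20. n8.tag = false  [B.ok == true]
21. n0.acc = -9  [-9]

false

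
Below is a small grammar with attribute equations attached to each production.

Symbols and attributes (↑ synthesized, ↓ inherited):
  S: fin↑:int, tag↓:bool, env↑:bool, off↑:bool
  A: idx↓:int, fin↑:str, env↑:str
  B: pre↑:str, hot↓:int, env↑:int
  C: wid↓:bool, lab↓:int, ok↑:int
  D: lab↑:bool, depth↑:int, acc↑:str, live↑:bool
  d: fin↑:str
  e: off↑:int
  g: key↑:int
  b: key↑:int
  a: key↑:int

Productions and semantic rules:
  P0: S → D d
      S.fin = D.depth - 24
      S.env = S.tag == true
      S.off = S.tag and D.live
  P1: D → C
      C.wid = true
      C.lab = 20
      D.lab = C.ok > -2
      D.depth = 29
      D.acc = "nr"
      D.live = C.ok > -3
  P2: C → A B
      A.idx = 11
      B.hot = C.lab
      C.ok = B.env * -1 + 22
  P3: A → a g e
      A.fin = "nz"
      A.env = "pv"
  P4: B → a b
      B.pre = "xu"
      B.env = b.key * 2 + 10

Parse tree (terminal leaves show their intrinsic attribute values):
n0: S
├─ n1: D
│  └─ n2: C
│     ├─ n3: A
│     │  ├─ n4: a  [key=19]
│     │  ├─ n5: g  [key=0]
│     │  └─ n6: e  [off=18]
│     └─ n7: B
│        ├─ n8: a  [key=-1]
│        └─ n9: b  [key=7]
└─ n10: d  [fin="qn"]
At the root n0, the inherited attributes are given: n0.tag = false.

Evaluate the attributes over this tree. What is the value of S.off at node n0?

1. n0.tag = false  [given at root]
2. n2.wid = true  [true]
3. n2.lab = 20  [20]
4. n3.idx = 11  [11]
5. n4.key = 19  [terminal]
6. n5.key = 0  [terminal]
7. n6.off = 18  [terminal]
8. n3.fin = "nz"  ["nz"]
9. n3.env = "pv"  ["pv"]
10. n7.hot = 20  [C.lab]
11. n8.key = -1  [terminal]
12. n9.key = 7  [terminal]
13. n7.pre = "xu"  ["xu"]
14. n7.env = 24  [b.key * 2 + 10]
15. n2.ok = -2  [B.env * -1 + 22]
16. n1.lab = false  [C.ok > -2]
17. n1.depth = 29  [29]
18. n1.acc = "nr"  ["nr"]
19. n1.live = true  [C.ok > -3]
20. n10.fin = "qn"  [terminal]
21. n0.fin = 5  [D.depth - 24]
22. n0.env = false  [S.tag == true]
23. n0.off = false  [S.tag and D.live]

false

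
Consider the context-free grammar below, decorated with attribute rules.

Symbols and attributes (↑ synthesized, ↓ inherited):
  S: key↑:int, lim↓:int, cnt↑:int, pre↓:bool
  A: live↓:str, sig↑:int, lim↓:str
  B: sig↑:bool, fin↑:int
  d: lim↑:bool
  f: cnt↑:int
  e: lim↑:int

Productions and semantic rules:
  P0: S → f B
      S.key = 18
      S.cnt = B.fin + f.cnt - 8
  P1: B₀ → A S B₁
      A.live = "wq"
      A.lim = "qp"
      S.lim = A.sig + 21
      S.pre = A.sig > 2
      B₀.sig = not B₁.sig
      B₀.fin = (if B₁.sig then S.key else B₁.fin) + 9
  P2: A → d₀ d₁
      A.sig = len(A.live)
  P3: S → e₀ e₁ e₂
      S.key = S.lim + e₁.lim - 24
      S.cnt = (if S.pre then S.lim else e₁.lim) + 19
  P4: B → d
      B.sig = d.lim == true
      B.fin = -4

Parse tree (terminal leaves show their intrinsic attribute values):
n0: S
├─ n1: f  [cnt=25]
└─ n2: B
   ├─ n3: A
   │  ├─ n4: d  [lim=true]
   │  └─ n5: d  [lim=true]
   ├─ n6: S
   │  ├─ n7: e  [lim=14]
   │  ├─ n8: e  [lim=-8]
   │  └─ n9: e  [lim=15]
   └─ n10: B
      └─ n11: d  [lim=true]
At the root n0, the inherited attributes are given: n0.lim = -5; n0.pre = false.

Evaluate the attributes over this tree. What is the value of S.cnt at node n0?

17

1. n0.lim = -5  [given at root]
2. n0.pre = false  [given at root]
3. n1.cnt = 25  [terminal]
4. n3.live = "wq"  ["wq"]
5. n3.lim = "qp"  ["qp"]
6. n4.lim = true  [terminal]
7. n5.lim = true  [terminal]
8. n3.sig = 2  [len(A.live)]
9. n6.lim = 23  [A.sig + 21]
10. n6.pre = false  [A.sig > 2]
11. n7.lim = 14  [terminal]
12. n8.lim = -8  [terminal]
13. n9.lim = 15  [terminal]
14. n6.key = -9  [S.lim + e₁.lim - 24]
15. n6.cnt = 11  [(if S.pre then S.lim else e₁.lim) + 19]
16. n11.lim = true  [terminal]
17. n10.sig = true  [d.lim == true]
18. n10.fin = -4  [-4]
19. n2.sig = false  [not B₁.sig]
20. n2.fin = 0  [(if B₁.sig then S.key else B₁.fin) + 9]
21. n0.key = 18  [18]
22. n0.cnt = 17  [B.fin + f.cnt - 8]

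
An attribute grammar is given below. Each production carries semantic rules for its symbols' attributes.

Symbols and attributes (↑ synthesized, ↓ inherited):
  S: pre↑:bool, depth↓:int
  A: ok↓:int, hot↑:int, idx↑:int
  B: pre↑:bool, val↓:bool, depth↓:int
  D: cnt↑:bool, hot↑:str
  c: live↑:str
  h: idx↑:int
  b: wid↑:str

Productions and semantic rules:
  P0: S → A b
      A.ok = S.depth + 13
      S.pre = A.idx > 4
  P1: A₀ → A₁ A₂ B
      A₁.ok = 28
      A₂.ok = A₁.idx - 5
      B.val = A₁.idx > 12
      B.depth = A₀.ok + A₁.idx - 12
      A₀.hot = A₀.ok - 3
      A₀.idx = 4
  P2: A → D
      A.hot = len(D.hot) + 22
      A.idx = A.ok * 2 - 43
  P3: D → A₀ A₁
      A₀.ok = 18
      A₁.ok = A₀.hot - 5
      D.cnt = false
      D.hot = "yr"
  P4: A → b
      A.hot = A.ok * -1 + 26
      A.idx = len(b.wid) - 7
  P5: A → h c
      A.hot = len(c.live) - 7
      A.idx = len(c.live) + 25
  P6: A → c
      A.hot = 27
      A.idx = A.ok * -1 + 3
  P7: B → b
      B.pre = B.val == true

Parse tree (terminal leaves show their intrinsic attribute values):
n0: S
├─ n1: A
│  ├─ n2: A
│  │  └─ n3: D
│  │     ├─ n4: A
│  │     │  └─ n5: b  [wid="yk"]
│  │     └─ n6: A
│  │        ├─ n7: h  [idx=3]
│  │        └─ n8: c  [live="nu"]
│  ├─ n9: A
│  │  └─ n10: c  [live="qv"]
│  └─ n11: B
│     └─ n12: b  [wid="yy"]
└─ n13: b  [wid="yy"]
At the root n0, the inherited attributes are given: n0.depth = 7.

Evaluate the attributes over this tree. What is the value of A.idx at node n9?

-5

1. n0.depth = 7  [given at root]
2. n1.ok = 20  [S.depth + 13]
3. n2.ok = 28  [28]
4. n4.ok = 18  [18]
5. n5.wid = "yk"  [terminal]
6. n4.hot = 8  [A.ok * -1 + 26]
7. n4.idx = -5  [len(b.wid) - 7]
8. n6.ok = 3  [A₀.hot - 5]
9. n7.idx = 3  [terminal]
10. n8.live = "nu"  [terminal]
11. n6.hot = -5  [len(c.live) - 7]
12. n6.idx = 27  [len(c.live) + 25]
13. n3.cnt = false  [false]
14. n3.hot = "yr"  ["yr"]
15. n2.hot = 24  [len(D.hot) + 22]
16. n2.idx = 13  [A.ok * 2 - 43]
17. n9.ok = 8  [A₁.idx - 5]
18. n10.live = "qv"  [terminal]
19. n9.hot = 27  [27]
20. n9.idx = -5  [A.ok * -1 + 3]
21. n11.val = true  [A₁.idx > 12]
22. n11.depth = 21  [A₀.ok + A₁.idx - 12]
23. n12.wid = "yy"  [terminal]
24. n11.pre = true  [B.val == true]
25. n1.hot = 17  [A₀.ok - 3]
26. n1.idx = 4  [4]
27. n13.wid = "yy"  [terminal]
28. n0.pre = false  [A.idx > 4]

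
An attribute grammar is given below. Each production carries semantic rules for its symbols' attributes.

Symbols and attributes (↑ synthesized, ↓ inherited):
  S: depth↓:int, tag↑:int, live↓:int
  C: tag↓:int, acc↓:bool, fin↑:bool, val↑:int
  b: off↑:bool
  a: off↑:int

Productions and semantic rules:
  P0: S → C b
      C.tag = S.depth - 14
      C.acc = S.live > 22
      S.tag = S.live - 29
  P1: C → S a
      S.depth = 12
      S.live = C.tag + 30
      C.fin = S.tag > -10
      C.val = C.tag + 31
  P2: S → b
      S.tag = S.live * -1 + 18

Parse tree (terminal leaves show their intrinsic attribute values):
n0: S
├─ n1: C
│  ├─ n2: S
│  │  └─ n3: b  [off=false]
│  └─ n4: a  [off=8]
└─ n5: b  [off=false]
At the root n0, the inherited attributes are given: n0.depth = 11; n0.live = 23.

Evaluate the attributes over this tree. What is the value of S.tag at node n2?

-9

1. n0.depth = 11  [given at root]
2. n0.live = 23  [given at root]
3. n1.tag = -3  [S.depth - 14]
4. n1.acc = true  [S.live > 22]
5. n2.depth = 12  [12]
6. n2.live = 27  [C.tag + 30]
7. n3.off = false  [terminal]
8. n2.tag = -9  [S.live * -1 + 18]
9. n4.off = 8  [terminal]
10. n1.fin = true  [S.tag > -10]
11. n1.val = 28  [C.tag + 31]
12. n5.off = false  [terminal]
13. n0.tag = -6  [S.live - 29]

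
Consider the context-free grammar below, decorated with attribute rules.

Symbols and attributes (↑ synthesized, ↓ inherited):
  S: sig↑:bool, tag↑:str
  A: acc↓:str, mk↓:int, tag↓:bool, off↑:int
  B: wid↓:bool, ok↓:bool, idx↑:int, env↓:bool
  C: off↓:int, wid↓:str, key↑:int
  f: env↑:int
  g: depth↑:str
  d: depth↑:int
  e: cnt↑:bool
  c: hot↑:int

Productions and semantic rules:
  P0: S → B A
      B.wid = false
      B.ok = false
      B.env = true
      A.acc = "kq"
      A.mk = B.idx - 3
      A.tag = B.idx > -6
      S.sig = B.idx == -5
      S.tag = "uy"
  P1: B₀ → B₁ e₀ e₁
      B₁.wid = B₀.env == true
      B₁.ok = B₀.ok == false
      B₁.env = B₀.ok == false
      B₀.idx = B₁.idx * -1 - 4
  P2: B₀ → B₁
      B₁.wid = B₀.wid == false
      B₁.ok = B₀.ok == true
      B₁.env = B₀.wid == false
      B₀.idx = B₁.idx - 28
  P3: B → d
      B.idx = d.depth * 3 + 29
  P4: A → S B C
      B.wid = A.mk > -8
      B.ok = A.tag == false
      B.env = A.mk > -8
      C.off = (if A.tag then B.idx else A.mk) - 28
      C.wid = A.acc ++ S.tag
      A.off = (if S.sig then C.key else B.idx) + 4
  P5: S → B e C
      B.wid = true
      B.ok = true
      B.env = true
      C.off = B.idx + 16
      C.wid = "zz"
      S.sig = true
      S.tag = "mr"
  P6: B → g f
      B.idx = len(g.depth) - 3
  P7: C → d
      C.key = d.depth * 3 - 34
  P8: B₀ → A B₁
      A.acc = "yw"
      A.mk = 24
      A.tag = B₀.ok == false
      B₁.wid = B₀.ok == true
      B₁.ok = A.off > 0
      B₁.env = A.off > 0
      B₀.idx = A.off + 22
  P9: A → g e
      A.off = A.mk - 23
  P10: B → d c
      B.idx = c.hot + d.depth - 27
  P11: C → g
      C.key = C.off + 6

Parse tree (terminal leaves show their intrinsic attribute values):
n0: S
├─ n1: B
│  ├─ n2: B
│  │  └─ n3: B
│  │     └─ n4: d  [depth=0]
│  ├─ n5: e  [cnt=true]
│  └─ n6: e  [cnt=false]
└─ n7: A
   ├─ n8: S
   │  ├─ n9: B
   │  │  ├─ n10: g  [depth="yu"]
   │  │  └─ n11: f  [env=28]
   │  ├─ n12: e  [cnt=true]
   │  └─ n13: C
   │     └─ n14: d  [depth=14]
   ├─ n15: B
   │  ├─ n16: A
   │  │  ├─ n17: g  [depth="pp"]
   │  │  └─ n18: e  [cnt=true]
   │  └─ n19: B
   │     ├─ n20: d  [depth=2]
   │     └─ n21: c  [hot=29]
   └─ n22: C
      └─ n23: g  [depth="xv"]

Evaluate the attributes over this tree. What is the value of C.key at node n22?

1. n1.wid = false  [false]
2. n1.ok = false  [false]
3. n1.env = true  [true]
4. n2.wid = true  [B₀.env == true]
5. n2.ok = true  [B₀.ok == false]
6. n2.env = true  [B₀.ok == false]
7. n3.wid = false  [B₀.wid == false]
8. n3.ok = true  [B₀.ok == true]
9. n3.env = false  [B₀.wid == false]
10. n4.depth = 0  [terminal]
11. n3.idx = 29  [d.depth * 3 + 29]
12. n2.idx = 1  [B₁.idx - 28]
13. n5.cnt = true  [terminal]
14. n6.cnt = false  [terminal]
15. n1.idx = -5  [B₁.idx * -1 - 4]
16. n7.acc = "kq"  ["kq"]
17. n7.mk = -8  [B.idx - 3]
18. n7.tag = true  [B.idx > -6]
19. n9.wid = true  [true]
20. n9.ok = true  [true]
21. n9.env = true  [true]
22. n10.depth = "yu"  [terminal]
23. n11.env = 28  [terminal]
24. n9.idx = -1  [len(g.depth) - 3]
25. n12.cnt = true  [terminal]
26. n13.off = 15  [B.idx + 16]
27. n13.wid = "zz"  ["zz"]
28. n14.depth = 14  [terminal]
29. n13.key = 8  [d.depth * 3 - 34]
30. n8.sig = true  [true]
31. n8.tag = "mr"  ["mr"]
32. n15.wid = false  [A.mk > -8]
33. n15.ok = false  [A.tag == false]
34. n15.env = false  [A.mk > -8]
35. n16.acc = "yw"  ["yw"]
36. n16.mk = 24  [24]
37. n16.tag = true  [B₀.ok == false]
38. n17.depth = "pp"  [terminal]
39. n18.cnt = true  [terminal]
40. n16.off = 1  [A.mk - 23]
41. n19.wid = false  [B₀.ok == true]
42. n19.ok = true  [A.off > 0]
43. n19.env = true  [A.off > 0]
44. n20.depth = 2  [terminal]
45. n21.hot = 29  [terminal]
46. n19.idx = 4  [c.hot + d.depth - 27]
47. n15.idx = 23  [A.off + 22]
48. n22.off = -5  [(if A.tag then B.idx else A.mk) - 28]
49. n22.wid = "kqmr"  [A.acc ++ S.tag]
50. n23.depth = "xv"  [terminal]
51. n22.key = 1  [C.off + 6]
52. n7.off = 5  [(if S.sig then C.key else B.idx) + 4]
53. n0.sig = true  [B.idx == -5]
54. n0.tag = "uy"  ["uy"]

1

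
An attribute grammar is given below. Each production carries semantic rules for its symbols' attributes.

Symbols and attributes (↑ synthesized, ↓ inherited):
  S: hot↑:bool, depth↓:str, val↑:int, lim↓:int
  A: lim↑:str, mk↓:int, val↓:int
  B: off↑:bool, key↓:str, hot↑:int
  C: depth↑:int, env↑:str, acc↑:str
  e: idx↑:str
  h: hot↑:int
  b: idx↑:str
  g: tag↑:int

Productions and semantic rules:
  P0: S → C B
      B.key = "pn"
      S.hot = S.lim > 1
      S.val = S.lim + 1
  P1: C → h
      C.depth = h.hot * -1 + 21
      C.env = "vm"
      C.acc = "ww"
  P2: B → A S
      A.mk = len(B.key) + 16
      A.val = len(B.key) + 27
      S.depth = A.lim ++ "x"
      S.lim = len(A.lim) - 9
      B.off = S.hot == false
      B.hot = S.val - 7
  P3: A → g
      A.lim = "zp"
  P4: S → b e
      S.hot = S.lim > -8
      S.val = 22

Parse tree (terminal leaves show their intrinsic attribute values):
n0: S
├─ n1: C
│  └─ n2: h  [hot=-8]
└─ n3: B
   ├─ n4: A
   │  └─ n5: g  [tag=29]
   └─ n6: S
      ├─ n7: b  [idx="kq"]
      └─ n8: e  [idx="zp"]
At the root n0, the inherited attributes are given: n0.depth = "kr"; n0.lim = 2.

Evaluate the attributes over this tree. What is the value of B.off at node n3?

1. n0.depth = "kr"  [given at root]
2. n0.lim = 2  [given at root]
3. n2.hot = -8  [terminal]
4. n1.depth = 29  [h.hot * -1 + 21]
5. n1.env = "vm"  ["vm"]
6. n1.acc = "ww"  ["ww"]
7. n3.key = "pn"  ["pn"]
8. n4.mk = 18  [len(B.key) + 16]
9. n4.val = 29  [len(B.key) + 27]
10. n5.tag = 29  [terminal]
11. n4.lim = "zp"  ["zp"]
12. n6.depth = "zpx"  [A.lim ++ "x"]
13. n6.lim = -7  [len(A.lim) - 9]
14. n7.idx = "kq"  [terminal]
15. n8.idx = "zp"  [terminal]
16. n6.hot = true  [S.lim > -8]
17. n6.val = 22  [22]
18. n3.off = false  [S.hot == false]
19. n3.hot = 15  [S.val - 7]
20. n0.hot = true  [S.lim > 1]
21. n0.val = 3  [S.lim + 1]

false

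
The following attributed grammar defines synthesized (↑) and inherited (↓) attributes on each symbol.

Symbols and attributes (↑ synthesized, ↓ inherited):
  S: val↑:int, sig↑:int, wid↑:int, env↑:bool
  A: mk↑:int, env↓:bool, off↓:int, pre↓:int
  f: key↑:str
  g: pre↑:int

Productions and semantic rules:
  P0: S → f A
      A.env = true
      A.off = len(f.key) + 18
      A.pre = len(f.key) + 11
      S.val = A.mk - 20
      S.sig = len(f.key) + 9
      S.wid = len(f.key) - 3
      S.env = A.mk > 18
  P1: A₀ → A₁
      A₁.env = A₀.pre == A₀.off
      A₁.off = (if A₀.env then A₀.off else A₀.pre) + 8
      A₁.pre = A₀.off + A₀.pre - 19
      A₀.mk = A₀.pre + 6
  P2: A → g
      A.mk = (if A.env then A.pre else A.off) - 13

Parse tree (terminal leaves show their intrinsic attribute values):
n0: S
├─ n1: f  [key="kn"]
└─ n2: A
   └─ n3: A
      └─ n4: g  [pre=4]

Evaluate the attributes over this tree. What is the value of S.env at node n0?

true

1. n1.key = "kn"  [terminal]
2. n2.env = true  [true]
3. n2.off = 20  [len(f.key) + 18]
4. n2.pre = 13  [len(f.key) + 11]
5. n3.env = false  [A₀.pre == A₀.off]
6. n3.off = 28  [(if A₀.env then A₀.off else A₀.pre) + 8]
7. n3.pre = 14  [A₀.off + A₀.pre - 19]
8. n4.pre = 4  [terminal]
9. n3.mk = 15  [(if A.env then A.pre else A.off) - 13]
10. n2.mk = 19  [A₀.pre + 6]
11. n0.val = -1  [A.mk - 20]
12. n0.sig = 11  [len(f.key) + 9]
13. n0.wid = -1  [len(f.key) - 3]
14. n0.env = true  [A.mk > 18]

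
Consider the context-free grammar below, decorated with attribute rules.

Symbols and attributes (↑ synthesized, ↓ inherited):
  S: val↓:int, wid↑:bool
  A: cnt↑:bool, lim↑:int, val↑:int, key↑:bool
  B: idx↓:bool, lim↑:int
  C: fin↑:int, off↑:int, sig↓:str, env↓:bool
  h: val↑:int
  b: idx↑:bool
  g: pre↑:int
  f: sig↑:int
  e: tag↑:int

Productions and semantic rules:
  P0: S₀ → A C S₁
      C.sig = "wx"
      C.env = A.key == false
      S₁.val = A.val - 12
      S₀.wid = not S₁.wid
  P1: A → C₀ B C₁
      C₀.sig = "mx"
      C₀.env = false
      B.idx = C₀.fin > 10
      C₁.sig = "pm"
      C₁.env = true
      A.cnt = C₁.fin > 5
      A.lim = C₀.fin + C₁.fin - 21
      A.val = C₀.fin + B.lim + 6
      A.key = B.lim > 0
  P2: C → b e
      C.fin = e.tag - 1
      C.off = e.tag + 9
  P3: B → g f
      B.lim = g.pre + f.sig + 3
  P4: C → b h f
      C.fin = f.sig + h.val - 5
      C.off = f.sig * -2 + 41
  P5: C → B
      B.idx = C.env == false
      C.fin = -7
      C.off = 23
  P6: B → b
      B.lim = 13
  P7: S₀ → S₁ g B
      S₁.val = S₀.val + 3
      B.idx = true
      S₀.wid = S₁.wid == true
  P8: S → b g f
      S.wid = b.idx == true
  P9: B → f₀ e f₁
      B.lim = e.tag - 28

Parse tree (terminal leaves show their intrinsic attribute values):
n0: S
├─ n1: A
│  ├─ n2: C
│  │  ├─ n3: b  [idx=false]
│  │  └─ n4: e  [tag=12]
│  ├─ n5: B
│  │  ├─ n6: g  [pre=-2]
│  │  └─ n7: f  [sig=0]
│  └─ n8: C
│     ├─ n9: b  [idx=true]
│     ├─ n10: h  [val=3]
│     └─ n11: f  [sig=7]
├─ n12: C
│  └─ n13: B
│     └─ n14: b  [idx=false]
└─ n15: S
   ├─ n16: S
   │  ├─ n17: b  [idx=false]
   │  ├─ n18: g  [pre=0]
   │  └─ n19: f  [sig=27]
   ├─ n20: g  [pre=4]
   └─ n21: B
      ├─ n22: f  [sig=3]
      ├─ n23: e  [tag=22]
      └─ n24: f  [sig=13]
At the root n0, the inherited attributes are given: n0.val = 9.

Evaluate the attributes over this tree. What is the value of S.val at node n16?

9

1. n0.val = 9  [given at root]
2. n2.sig = "mx"  ["mx"]
3. n2.env = false  [false]
4. n3.idx = false  [terminal]
5. n4.tag = 12  [terminal]
6. n2.fin = 11  [e.tag - 1]
7. n2.off = 21  [e.tag + 9]
8. n5.idx = true  [C₀.fin > 10]
9. n6.pre = -2  [terminal]
10. n7.sig = 0  [terminal]
11. n5.lim = 1  [g.pre + f.sig + 3]
12. n8.sig = "pm"  ["pm"]
13. n8.env = true  [true]
14. n9.idx = true  [terminal]
15. n10.val = 3  [terminal]
16. n11.sig = 7  [terminal]
17. n8.fin = 5  [f.sig + h.val - 5]
18. n8.off = 27  [f.sig * -2 + 41]
19. n1.cnt = false  [C₁.fin > 5]
20. n1.lim = -5  [C₀.fin + C₁.fin - 21]
21. n1.val = 18  [C₀.fin + B.lim + 6]
22. n1.key = true  [B.lim > 0]
23. n12.sig = "wx"  ["wx"]
24. n12.env = false  [A.key == false]
25. n13.idx = true  [C.env == false]
26. n14.idx = false  [terminal]
27. n13.lim = 13  [13]
28. n12.fin = -7  [-7]
29. n12.off = 23  [23]
30. n15.val = 6  [A.val - 12]
31. n16.val = 9  [S₀.val + 3]
32. n17.idx = false  [terminal]
33. n18.pre = 0  [terminal]
34. n19.sig = 27  [terminal]
35. n16.wid = false  [b.idx == true]
36. n20.pre = 4  [terminal]
37. n21.idx = true  [true]
38. n22.sig = 3  [terminal]
39. n23.tag = 22  [terminal]
40. n24.sig = 13  [terminal]
41. n21.lim = -6  [e.tag - 28]
42. n15.wid = false  [S₁.wid == true]
43. n0.wid = true  [not S₁.wid]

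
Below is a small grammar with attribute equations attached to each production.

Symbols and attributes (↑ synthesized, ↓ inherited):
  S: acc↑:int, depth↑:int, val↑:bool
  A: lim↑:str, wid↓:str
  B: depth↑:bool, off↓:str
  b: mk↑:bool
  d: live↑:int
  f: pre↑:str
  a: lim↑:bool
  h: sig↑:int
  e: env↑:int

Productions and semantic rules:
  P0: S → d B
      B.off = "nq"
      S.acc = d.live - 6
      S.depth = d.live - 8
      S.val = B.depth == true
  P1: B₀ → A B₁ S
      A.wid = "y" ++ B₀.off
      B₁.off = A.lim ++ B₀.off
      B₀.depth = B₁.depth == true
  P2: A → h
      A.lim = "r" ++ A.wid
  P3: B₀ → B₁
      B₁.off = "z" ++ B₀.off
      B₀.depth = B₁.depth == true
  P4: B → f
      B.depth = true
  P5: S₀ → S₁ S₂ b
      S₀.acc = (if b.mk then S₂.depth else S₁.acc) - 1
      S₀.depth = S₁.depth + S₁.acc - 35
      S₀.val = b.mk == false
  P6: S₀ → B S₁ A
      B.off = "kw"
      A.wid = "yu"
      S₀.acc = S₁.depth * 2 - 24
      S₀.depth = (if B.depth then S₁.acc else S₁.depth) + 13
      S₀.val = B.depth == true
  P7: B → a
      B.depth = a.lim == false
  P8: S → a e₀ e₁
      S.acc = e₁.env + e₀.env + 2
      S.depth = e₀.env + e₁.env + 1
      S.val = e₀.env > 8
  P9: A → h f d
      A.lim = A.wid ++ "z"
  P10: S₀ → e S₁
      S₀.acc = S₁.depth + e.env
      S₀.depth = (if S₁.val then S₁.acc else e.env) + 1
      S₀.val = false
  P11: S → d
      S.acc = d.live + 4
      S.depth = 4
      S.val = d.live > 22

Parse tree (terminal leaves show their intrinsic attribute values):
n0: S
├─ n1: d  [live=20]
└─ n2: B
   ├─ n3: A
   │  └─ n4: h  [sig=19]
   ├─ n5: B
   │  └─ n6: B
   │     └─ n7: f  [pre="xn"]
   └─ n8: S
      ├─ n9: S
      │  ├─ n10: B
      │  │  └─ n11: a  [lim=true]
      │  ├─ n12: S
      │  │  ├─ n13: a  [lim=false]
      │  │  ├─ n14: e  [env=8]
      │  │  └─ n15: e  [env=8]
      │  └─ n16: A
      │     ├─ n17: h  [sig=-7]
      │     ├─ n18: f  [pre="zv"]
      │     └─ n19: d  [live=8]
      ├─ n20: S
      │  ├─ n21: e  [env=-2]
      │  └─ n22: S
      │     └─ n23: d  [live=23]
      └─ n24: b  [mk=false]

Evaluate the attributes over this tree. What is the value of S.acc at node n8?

1. n1.live = 20  [terminal]
2. n2.off = "nq"  ["nq"]
3. n3.wid = "ynq"  ["y" ++ B₀.off]
4. n4.sig = 19  [terminal]
5. n3.lim = "rynq"  ["r" ++ A.wid]
6. n5.off = "rynqnq"  [A.lim ++ B₀.off]
7. n6.off = "zrynqnq"  ["z" ++ B₀.off]
8. n7.pre = "xn"  [terminal]
9. n6.depth = true  [true]
10. n5.depth = true  [B₁.depth == true]
11. n10.off = "kw"  ["kw"]
12. n11.lim = true  [terminal]
13. n10.depth = false  [a.lim == false]
14. n13.lim = false  [terminal]
15. n14.env = 8  [terminal]
16. n15.env = 8  [terminal]
17. n12.acc = 18  [e₁.env + e₀.env + 2]
18. n12.depth = 17  [e₀.env + e₁.env + 1]
19. n12.val = false  [e₀.env > 8]
20. n16.wid = "yu"  ["yu"]
21. n17.sig = -7  [terminal]
22. n18.pre = "zv"  [terminal]
23. n19.live = 8  [terminal]
24. n16.lim = "yuz"  [A.wid ++ "z"]
25. n9.acc = 10  [S₁.depth * 2 - 24]
26. n9.depth = 30  [(if B.depth then S₁.acc else S₁.depth) + 13]
27. n9.val = false  [B.depth == true]
28. n21.env = -2  [terminal]
29. n23.live = 23  [terminal]
30. n22.acc = 27  [d.live + 4]
31. n22.depth = 4  [4]
32. n22.val = true  [d.live > 22]
33. n20.acc = 2  [S₁.depth + e.env]
34. n20.depth = 28  [(if S₁.val then S₁.acc else e.env) + 1]
35. n20.val = false  [false]
36. n24.mk = false  [terminal]
37. n8.acc = 9  [(if b.mk then S₂.depth else S₁.acc) - 1]
38. n8.depth = 5  [S₁.depth + S₁.acc - 35]
39. n8.val = true  [b.mk == false]
40. n2.depth = true  [B₁.depth == true]
41. n0.acc = 14  [d.live - 6]
42. n0.depth = 12  [d.live - 8]
43. n0.val = true  [B.depth == true]

9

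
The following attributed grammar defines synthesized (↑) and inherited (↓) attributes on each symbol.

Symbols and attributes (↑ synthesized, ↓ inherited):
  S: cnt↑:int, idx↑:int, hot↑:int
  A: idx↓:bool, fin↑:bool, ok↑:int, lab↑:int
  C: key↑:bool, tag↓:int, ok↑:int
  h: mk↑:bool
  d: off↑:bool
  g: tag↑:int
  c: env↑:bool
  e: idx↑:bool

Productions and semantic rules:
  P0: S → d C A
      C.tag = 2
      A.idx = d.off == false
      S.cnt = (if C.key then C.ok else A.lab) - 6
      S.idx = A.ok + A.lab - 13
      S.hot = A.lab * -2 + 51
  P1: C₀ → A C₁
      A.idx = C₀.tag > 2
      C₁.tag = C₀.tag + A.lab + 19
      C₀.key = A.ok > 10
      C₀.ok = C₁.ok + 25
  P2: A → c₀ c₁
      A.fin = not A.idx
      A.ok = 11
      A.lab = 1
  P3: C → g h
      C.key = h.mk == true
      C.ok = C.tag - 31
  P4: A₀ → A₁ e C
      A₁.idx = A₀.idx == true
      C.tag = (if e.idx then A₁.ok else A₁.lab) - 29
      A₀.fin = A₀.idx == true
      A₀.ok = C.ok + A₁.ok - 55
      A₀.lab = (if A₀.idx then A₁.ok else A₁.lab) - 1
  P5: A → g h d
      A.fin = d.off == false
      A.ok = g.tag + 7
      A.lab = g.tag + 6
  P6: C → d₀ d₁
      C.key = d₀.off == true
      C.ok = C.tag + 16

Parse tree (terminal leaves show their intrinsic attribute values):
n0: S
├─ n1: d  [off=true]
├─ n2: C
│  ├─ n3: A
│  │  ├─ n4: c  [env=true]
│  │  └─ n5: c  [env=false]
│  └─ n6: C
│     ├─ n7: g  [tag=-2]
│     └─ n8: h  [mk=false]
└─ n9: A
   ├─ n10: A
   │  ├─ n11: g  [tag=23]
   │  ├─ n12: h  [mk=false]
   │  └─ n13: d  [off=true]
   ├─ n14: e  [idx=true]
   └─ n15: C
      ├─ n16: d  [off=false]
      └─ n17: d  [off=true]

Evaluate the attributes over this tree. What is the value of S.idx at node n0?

1. n1.off = true  [terminal]
2. n2.tag = 2  [2]
3. n3.idx = false  [C₀.tag > 2]
4. n4.env = true  [terminal]
5. n5.env = false  [terminal]
6. n3.fin = true  [not A.idx]
7. n3.ok = 11  [11]
8. n3.lab = 1  [1]
9. n6.tag = 22  [C₀.tag + A.lab + 19]
10. n7.tag = -2  [terminal]
11. n8.mk = false  [terminal]
12. n6.key = false  [h.mk == true]
13. n6.ok = -9  [C.tag - 31]
14. n2.key = true  [A.ok > 10]
15. n2.ok = 16  [C₁.ok + 25]
16. n9.idx = false  [d.off == false]
17. n10.idx = false  [A₀.idx == true]
18. n11.tag = 23  [terminal]
19. n12.mk = false  [terminal]
20. n13.off = true  [terminal]
21. n10.fin = false  [d.off == false]
22. n10.ok = 30  [g.tag + 7]
23. n10.lab = 29  [g.tag + 6]
24. n14.idx = true  [terminal]
25. n15.tag = 1  [(if e.idx then A₁.ok else A₁.lab) - 29]
26. n16.off = false  [terminal]
27. n17.off = true  [terminal]
28. n15.key = false  [d₀.off == true]
29. n15.ok = 17  [C.tag + 16]
30. n9.fin = false  [A₀.idx == true]
31. n9.ok = -8  [C.ok + A₁.ok - 55]
32. n9.lab = 28  [(if A₀.idx then A₁.ok else A₁.lab) - 1]
33. n0.cnt = 10  [(if C.key then C.ok else A.lab) - 6]
34. n0.idx = 7  [A.ok + A.lab - 13]
35. n0.hot = -5  [A.lab * -2 + 51]

7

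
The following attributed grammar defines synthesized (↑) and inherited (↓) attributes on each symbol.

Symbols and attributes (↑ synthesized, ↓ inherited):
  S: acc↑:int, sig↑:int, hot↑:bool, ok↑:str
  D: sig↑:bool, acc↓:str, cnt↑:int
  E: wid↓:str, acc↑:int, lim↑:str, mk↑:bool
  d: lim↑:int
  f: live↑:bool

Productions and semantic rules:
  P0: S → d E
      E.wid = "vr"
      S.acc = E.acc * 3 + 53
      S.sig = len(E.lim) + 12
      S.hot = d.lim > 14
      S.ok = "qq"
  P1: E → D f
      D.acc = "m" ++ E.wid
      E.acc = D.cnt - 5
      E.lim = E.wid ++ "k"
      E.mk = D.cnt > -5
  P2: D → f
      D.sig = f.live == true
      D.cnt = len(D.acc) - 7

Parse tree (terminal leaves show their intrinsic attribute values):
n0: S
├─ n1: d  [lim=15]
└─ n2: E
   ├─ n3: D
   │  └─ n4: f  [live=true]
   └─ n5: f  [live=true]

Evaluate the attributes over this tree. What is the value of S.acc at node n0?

26

1. n1.lim = 15  [terminal]
2. n2.wid = "vr"  ["vr"]
3. n3.acc = "mvr"  ["m" ++ E.wid]
4. n4.live = true  [terminal]
5. n3.sig = true  [f.live == true]
6. n3.cnt = -4  [len(D.acc) - 7]
7. n5.live = true  [terminal]
8. n2.acc = -9  [D.cnt - 5]
9. n2.lim = "vrk"  [E.wid ++ "k"]
10. n2.mk = true  [D.cnt > -5]
11. n0.acc = 26  [E.acc * 3 + 53]
12. n0.sig = 15  [len(E.lim) + 12]
13. n0.hot = true  [d.lim > 14]
14. n0.ok = "qq"  ["qq"]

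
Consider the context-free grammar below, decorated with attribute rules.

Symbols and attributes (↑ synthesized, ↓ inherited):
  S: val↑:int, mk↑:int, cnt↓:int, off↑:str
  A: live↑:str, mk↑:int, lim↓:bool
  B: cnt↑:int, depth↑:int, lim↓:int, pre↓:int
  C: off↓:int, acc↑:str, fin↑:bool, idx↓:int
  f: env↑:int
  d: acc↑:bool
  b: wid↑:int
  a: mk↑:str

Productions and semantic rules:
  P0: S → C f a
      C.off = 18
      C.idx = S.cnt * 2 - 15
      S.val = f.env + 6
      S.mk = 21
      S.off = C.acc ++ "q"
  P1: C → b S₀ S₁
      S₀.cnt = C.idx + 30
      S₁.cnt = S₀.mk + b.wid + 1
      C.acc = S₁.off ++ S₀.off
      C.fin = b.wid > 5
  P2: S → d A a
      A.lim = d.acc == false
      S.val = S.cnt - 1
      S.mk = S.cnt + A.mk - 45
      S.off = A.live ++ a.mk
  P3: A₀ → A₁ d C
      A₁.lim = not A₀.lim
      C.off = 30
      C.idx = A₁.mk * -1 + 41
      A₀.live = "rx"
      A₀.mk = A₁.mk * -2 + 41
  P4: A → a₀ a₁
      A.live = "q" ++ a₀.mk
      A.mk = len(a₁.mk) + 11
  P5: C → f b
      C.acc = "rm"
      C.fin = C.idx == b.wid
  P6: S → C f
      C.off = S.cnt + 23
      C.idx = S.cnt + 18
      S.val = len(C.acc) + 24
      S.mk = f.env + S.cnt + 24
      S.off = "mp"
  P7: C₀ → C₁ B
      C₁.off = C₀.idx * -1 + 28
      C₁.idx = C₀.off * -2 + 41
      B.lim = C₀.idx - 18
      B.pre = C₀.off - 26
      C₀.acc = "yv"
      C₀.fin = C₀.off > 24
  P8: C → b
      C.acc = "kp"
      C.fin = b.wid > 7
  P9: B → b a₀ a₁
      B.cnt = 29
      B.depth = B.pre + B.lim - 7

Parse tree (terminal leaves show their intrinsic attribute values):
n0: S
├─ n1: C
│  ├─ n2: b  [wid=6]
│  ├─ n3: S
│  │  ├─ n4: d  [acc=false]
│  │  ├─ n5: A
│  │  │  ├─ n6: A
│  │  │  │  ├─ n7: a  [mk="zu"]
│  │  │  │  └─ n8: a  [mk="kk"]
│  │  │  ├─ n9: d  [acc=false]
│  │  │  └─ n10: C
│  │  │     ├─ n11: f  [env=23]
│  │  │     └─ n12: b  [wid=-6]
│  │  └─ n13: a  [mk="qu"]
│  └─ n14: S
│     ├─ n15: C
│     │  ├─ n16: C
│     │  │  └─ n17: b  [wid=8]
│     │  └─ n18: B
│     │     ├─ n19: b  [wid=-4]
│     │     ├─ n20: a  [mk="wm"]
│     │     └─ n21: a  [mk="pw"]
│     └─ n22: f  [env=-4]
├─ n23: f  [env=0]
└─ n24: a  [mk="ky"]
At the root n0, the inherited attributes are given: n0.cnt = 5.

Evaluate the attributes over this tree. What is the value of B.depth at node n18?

-6

1. n0.cnt = 5  [given at root]
2. n1.off = 18  [18]
3. n1.idx = -5  [S.cnt * 2 - 15]
4. n2.wid = 6  [terminal]
5. n3.cnt = 25  [C.idx + 30]
6. n4.acc = false  [terminal]
7. n5.lim = true  [d.acc == false]
8. n6.lim = false  [not A₀.lim]
9. n7.mk = "zu"  [terminal]
10. n8.mk = "kk"  [terminal]
11. n6.live = "qzu"  ["q" ++ a₀.mk]
12. n6.mk = 13  [len(a₁.mk) + 11]
13. n9.acc = false  [terminal]
14. n10.off = 30  [30]
15. n10.idx = 28  [A₁.mk * -1 + 41]
16. n11.env = 23  [terminal]
17. n12.wid = -6  [terminal]
18. n10.acc = "rm"  ["rm"]
19. n10.fin = false  [C.idx == b.wid]
20. n5.live = "rx"  ["rx"]
21. n5.mk = 15  [A₁.mk * -2 + 41]
22. n13.mk = "qu"  [terminal]
23. n3.val = 24  [S.cnt - 1]
24. n3.mk = -5  [S.cnt + A.mk - 45]
25. n3.off = "rxqu"  [A.live ++ a.mk]
26. n14.cnt = 2  [S₀.mk + b.wid + 1]
27. n15.off = 25  [S.cnt + 23]
28. n15.idx = 20  [S.cnt + 18]
29. n16.off = 8  [C₀.idx * -1 + 28]
30. n16.idx = -9  [C₀.off * -2 + 41]
31. n17.wid = 8  [terminal]
32. n16.acc = "kp"  ["kp"]
33. n16.fin = true  [b.wid > 7]
34. n18.lim = 2  [C₀.idx - 18]
35. n18.pre = -1  [C₀.off - 26]
36. n19.wid = -4  [terminal]
37. n20.mk = "wm"  [terminal]
38. n21.mk = "pw"  [terminal]
39. n18.cnt = 29  [29]
40. n18.depth = -6  [B.pre + B.lim - 7]
41. n15.acc = "yv"  ["yv"]
42. n15.fin = true  [C₀.off > 24]
43. n22.env = -4  [terminal]
44. n14.val = 26  [len(C.acc) + 24]
45. n14.mk = 22  [f.env + S.cnt + 24]
46. n14.off = "mp"  ["mp"]
47. n1.acc = "mprxqu"  [S₁.off ++ S₀.off]
48. n1.fin = true  [b.wid > 5]
49. n23.env = 0  [terminal]
50. n24.mk = "ky"  [terminal]
51. n0.val = 6  [f.env + 6]
52. n0.mk = 21  [21]
53. n0.off = "mprxquq"  [C.acc ++ "q"]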